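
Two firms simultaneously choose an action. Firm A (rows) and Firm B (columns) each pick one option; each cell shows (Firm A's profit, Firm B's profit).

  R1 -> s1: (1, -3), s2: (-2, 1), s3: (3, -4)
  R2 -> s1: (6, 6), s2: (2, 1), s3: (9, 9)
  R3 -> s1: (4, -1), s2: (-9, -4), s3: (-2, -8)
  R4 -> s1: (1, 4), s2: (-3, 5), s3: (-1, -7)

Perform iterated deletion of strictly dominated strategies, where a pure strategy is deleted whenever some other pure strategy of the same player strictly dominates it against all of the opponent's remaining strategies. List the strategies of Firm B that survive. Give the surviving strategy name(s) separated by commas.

Firm A's strategy R1 is strictly dominated by R2 (s1: 6>1, s2: 2>-2, s3: 9>3) and is removed.
Firm A's strategy R3 is strictly dominated by R2 (s1: 6>4, s2: 2>-9, s3: 9>-2) and is removed.
Row R4 is eliminated: R2 beats it against every remaining column (s1: 6>1, s2: 2>-3, s3: 9>-1).
Column s1 is eliminated: s3 beats it against every remaining row (R2: 9>6).
Column s2 is eliminated: s3 beats it against every remaining row (R2: 9>1).
Among the remaining strategies, none is strictly dominated by another pure strategy of the same player, so the elimination stops.
Surviving strategies — Firm A: {R2}; Firm B: {s3}.

s3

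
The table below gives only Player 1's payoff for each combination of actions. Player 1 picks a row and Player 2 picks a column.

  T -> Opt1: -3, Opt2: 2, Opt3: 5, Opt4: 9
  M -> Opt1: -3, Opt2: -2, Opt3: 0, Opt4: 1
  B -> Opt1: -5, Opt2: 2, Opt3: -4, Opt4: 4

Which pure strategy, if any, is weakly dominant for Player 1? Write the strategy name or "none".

T vs M: Opt1: -3=-3, Opt2: 2>-2, Opt3: 5>0, Opt4: 9>1.
T vs B: Opt1: -3>-5, Opt2: 2=2, Opt3: 5>-4, Opt4: 9>4.
T is at least as good as every other strategy against every opponent action, so it is weakly dominant.

T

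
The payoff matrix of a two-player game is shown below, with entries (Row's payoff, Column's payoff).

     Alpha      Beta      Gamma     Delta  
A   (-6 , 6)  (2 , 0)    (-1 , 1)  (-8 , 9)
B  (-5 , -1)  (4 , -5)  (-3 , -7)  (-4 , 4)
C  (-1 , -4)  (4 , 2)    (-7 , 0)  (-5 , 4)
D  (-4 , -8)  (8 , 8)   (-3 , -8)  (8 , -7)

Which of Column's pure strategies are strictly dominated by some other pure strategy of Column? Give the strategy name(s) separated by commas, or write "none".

Alpha: dominated, since Delta does at least as well everywhere (A: 9>6, B: 4>-1, C: 4>-4, D: -7>-8).
Beta: no other strategy beats it everywhere (Alpha at C (2>-4); Gamma at B (-5>-7); Delta at D (8>-7)).
Delta strictly dominates Gamma — A: 9>1, B: 4>-7, C: 4>0, D: -7>-8.
Nothing dominates Delta: Alpha at A (9>6); Beta at A (9>0); Gamma at A (9>1).

Alpha, Gamma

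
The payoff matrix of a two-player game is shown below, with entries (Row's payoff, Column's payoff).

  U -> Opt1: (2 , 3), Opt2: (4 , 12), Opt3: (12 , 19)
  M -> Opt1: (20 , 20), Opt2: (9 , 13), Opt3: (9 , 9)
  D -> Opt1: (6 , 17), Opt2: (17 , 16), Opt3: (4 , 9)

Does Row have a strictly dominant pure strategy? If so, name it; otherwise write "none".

U fails to dominate M at Opt1 (2<20).
M fails to dominate U at Opt3 (9<12).
D fails to dominate U at Opt3 (4<12).
No single strategy dominates all the others.

none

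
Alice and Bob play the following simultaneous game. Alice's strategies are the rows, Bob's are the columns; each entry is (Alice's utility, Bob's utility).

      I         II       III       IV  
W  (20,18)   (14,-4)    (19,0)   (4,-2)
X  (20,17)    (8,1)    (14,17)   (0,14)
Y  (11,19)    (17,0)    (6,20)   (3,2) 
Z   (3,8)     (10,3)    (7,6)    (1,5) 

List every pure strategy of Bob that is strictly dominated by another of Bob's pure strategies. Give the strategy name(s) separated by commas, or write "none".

I: no other strategy beats it everywhere (II at W (18>-4); III at W (18>0); IV at W (18>-2)).
I strictly dominates II — W: 18>-4, X: 17>1, Y: 19>0, Z: 8>3.
III: no other strategy beats it everywhere (I at X (17=17); II at W (0>-4); IV at W (0>-2)).
IV: dominated, since I does at least as well everywhere (W: 18>-2, X: 17>14, Y: 19>2, Z: 8>5).

II, IV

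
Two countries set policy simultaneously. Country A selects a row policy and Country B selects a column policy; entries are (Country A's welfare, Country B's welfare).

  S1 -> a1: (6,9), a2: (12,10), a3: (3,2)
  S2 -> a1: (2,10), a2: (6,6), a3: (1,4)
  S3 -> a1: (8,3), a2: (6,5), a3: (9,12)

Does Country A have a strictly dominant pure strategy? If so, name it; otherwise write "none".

S1 fails to dominate S3 at a1 (6<8).
S2 fails to dominate S1 at a1 (2<6).
S3 fails to dominate S1 at a2 (6<12).
No single strategy dominates all the others.

none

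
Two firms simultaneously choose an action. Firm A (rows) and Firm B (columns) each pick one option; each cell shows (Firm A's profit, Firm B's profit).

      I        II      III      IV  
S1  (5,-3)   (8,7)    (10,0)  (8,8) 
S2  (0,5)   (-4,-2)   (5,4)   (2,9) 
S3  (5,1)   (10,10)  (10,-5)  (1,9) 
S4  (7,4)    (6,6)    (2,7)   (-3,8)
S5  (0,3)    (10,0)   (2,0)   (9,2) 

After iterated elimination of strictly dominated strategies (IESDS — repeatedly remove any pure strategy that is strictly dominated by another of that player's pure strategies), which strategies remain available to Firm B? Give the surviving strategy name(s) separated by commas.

I, II, IV

Firm A's strategy S2 is strictly dominated by S1 (I: 5>0, II: 8>-4, III: 10>5, IV: 8>2) and is removed.
Firm B's strategy III is strictly dominated by IV (S1: 8>0, S3: 9>-5, S4: 8>7, S5: 2>0) and is removed.
Among the remaining strategies, none is strictly dominated by another pure strategy of the same player, so the elimination stops.
Surviving strategies — Firm A: {S1, S3, S4, S5}; Firm B: {I, II, IV}.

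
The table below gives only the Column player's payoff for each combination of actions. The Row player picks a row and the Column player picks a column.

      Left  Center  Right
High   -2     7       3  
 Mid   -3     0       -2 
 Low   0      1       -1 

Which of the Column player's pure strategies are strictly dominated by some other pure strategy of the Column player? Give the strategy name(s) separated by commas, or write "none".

Left, Right

Left: dominated, since Center does at least as well everywhere (High: 7>-2, Mid: 0>-3, Low: 1>0).
Center: no other strategy beats it everywhere (Left at High (7>-2); Right at High (7>3)).
Right: dominated, since Center does at least as well everywhere (High: 7>3, Mid: 0>-2, Low: 1>-1).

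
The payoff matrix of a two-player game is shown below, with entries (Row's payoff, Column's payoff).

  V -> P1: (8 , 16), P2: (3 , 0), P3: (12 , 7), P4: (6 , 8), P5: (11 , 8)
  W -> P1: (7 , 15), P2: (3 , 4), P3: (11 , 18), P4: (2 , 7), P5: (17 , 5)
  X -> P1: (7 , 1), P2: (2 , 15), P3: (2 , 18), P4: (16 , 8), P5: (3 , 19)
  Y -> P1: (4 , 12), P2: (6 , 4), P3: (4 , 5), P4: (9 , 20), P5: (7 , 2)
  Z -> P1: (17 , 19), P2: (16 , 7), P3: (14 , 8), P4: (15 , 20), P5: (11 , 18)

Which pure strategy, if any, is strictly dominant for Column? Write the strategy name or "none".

none

P1 fails to dominate P2 at X (1<15).
P2 fails to dominate P1 at V (0<16).
P3 fails to dominate P1 at V (7<16).
P4 fails to dominate P1 at V (8<16).
P5 fails to dominate P1 at V (8<16).
No single strategy dominates all the others.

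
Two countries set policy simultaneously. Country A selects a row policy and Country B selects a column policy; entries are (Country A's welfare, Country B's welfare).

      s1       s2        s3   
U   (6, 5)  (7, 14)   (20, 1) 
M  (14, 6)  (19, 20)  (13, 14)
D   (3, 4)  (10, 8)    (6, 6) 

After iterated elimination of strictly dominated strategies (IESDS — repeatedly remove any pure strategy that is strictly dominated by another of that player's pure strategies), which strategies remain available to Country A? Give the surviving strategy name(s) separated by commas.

Country A's strategy D is strictly dominated by M (s1: 14>3, s2: 19>10, s3: 13>6) and is removed.
Column s1 is eliminated: s2 beats it against every remaining row (U: 14>5, M: 20>6).
For Country B, s2 strictly dominates s3 on the remaining rows (U: 14>1, M: 20>14); eliminate s3.
Country A's strategy U is strictly dominated by M (s2: 19>7) and is removed.
Among the remaining strategies, none is strictly dominated by another pure strategy of the same player, so the elimination stops.
Surviving strategies — Country A: {M}; Country B: {s2}.

M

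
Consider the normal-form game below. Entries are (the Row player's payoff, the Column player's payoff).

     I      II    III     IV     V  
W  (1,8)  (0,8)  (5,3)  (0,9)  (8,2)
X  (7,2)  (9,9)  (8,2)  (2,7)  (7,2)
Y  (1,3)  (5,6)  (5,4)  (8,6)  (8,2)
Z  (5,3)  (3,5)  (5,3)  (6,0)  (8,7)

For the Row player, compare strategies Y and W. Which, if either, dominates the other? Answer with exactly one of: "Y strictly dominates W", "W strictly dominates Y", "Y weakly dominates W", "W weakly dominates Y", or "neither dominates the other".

Y weakly dominates W

Compare Y to W across each choice by the Column player: I: 1=1, II: 5>0, III: 5=5, IV: 8>0, V: 8=8.
Y is at least as good everywhere and strictly better somewhere (tied only at I, III, V), so Y weakly but not strictly dominates W.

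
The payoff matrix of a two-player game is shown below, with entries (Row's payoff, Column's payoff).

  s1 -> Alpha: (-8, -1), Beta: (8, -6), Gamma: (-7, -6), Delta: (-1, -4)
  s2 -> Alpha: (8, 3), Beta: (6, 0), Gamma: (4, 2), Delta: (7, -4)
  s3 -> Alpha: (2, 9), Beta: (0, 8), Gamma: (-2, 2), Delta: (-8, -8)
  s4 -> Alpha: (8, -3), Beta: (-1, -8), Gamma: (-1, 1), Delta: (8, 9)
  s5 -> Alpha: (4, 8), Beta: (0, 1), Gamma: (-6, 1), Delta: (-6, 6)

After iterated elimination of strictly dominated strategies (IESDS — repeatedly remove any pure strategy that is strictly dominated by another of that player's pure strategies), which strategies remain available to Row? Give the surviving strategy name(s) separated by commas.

s2, s4

Row s3 is eliminated: s2 beats it against every remaining column (Alpha: 8>2, Beta: 6>0, Gamma: 4>-2, Delta: 7>-8).
Row s5 is eliminated: s2 beats it against every remaining column (Alpha: 8>4, Beta: 6>0, Gamma: 4>-6, Delta: 7>-6).
Column Beta is eliminated: Alpha beats it against every remaining row (s1: -1>-6, s2: 3>0, s4: -3>-8).
For Row, s2 strictly dominates s1 on the remaining columns (Alpha: 8>-8, Gamma: 4>-7, Delta: 7>-1); eliminate s1.
Among the remaining strategies, none is strictly dominated by another pure strategy of the same player, so the elimination stops.
Surviving strategies — Row: {s2, s4}; Column: {Alpha, Gamma, Delta}.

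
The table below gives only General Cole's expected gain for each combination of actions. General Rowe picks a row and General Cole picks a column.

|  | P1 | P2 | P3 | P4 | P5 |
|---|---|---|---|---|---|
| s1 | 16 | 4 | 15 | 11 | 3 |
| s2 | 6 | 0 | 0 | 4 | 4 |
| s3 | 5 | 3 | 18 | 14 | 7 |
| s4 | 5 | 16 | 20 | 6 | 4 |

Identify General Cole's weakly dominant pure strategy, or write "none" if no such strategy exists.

P1 fails to dominate P2 at s4 (5<16).
P2 fails to dominate P1 at s1 (4<16).
P3 fails to dominate P1 at s1 (15<16).
P4 fails to dominate P1 at s1 (11<16).
P5 fails to dominate P1 at s1 (3<16).
No single strategy dominates all the others.

none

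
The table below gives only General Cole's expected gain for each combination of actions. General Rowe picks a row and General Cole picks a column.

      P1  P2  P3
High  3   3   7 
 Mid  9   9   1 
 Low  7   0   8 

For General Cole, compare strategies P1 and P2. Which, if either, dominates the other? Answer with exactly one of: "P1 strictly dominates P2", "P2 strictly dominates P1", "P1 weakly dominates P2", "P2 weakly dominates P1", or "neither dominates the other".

P1 weakly dominates P2

Compare P1 to P2 across every action of General Rowe: High: 3=3, Mid: 9=9, Low: 7>0.
P1 is at least as good everywhere and strictly better somewhere (tied only at High, Mid), so P1 weakly but not strictly dominates P2.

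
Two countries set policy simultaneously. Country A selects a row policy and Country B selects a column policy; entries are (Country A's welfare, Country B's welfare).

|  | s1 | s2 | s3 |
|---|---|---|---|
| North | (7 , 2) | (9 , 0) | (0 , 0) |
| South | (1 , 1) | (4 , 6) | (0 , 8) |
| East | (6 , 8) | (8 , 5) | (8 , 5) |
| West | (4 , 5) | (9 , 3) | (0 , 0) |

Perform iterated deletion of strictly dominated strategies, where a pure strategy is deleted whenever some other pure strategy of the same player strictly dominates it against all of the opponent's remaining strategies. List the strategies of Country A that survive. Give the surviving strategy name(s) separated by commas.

North

For Country A, East strictly dominates South on the remaining columns (s1: 6>1, s2: 8>4, s3: 8>0); eliminate South.
For Country B, s1 strictly dominates s2 on the remaining rows (North: 2>0, East: 8>5, West: 5>3); eliminate s2.
Row West is eliminated: East beats it against every remaining column (s1: 6>4, s3: 8>0).
Country B's strategy s3 is strictly dominated by s1 (North: 2>0, East: 8>5) and is removed.
Country A's strategy East is strictly dominated by North (s1: 7>6) and is removed.
Among the remaining strategies, none is strictly dominated by another pure strategy of the same player, so the elimination stops.
Surviving strategies — Country A: {North}; Country B: {s1}.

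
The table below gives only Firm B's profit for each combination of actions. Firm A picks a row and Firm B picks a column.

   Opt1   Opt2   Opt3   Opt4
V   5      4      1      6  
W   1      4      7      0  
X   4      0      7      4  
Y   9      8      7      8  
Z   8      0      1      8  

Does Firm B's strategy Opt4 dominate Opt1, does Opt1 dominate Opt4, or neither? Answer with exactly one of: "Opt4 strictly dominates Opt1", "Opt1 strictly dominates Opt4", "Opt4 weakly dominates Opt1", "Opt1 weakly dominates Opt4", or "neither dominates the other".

Opt4's payoffs vs Opt1's, by Firm A's action — V: 6>5, W: 0<1, X: 4=4, Y: 8<9, Z: 8=8.
Opt4 does better at V but worse at W, Y; neither strategy dominates the other.

neither dominates the other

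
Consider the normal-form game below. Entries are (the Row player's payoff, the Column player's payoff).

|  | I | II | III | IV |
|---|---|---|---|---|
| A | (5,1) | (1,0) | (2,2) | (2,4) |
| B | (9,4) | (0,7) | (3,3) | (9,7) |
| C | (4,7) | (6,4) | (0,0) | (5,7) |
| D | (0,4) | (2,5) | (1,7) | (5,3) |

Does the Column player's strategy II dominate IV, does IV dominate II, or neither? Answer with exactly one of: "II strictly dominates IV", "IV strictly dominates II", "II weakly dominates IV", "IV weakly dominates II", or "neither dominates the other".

II's payoffs vs IV's, by the Row player's action — A: 0<4, B: 7=7, C: 4<7, D: 5>3.
II does better at D but worse at A, C; neither strategy dominates the other.

neither dominates the other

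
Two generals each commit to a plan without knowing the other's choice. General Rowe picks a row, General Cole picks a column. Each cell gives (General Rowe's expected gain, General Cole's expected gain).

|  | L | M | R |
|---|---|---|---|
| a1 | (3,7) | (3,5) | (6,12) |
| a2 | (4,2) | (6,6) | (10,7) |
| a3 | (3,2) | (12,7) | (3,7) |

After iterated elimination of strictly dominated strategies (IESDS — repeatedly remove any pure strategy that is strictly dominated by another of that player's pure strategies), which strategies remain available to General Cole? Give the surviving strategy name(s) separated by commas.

M, R

General Rowe's strategy a1 is strictly dominated by a2 (L: 4>3, M: 6>3, R: 10>6) and is removed.
General Cole's strategy L is strictly dominated by M (a2: 6>2, a3: 7>2) and is removed.
Among the remaining strategies, none is strictly dominated by another pure strategy of the same player, so the elimination stops.
Surviving strategies — General Rowe: {a2, a3}; General Cole: {M, R}.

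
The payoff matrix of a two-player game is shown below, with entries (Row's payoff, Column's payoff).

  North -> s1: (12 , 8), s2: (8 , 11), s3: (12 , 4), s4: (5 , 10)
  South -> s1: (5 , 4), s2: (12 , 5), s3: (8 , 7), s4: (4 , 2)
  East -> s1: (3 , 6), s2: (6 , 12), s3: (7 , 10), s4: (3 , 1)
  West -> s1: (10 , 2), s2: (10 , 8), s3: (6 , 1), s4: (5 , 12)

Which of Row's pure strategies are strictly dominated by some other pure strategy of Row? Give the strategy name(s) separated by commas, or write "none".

East

North is not dominated — it holds its own against South at s1 (12>5); East at s1 (12>3); West at s1 (12>10).
Nothing dominates South: North at s2 (12>8); East at s1 (5>3); West at s2 (12>10).
East: dominated, since North does at least as well everywhere (s1: 12>3, s2: 8>6, s3: 12>7, s4: 5>3).
Nothing dominates West: North at s2 (10>8); South at s1 (10>5); East at s1 (10>3).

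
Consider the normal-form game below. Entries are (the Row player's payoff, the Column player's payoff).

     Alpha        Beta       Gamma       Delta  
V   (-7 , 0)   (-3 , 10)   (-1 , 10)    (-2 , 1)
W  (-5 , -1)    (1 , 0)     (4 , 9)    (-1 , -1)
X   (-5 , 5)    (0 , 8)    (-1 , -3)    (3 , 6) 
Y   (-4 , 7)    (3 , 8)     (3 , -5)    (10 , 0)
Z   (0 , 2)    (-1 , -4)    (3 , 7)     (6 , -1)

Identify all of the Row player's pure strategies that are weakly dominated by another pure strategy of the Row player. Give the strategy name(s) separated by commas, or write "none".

W weakly dominates V — Alpha: -5>-7, Beta: 1>-3, Gamma: 4>-1, Delta: -1>-2.
Nothing dominates W: V at Alpha (-5>-7); X at Beta (1>0); Y at Gamma (4>3); Z at Beta (1>-1).
X: dominated, since Y does at least as well everywhere (Alpha: -4>-5, Beta: 3>0, Gamma: 3>-1, Delta: 10>3).
Nothing dominates Y: V at Alpha (-4>-7); W at Alpha (-4>-5); X at Alpha (-4>-5); Z at Beta (3>-1).
Z is not dominated — it holds its own against V at Alpha (0>-7); W at Alpha (0>-5); X at Alpha (0>-5); Y at Alpha (0>-4).

V, X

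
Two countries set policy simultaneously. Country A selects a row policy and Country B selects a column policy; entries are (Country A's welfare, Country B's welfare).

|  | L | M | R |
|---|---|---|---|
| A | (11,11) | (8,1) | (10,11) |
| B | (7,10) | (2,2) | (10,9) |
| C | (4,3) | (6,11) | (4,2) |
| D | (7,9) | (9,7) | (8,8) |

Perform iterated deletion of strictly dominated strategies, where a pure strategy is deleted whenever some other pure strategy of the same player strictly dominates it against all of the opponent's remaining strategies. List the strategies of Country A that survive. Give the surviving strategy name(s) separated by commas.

A, B

Row C is eliminated: A beats it against every remaining column (L: 11>4, M: 8>6, R: 10>4).
Column M is eliminated: L beats it against every remaining row (A: 11>1, B: 10>2, D: 9>7).
Row D is eliminated: A beats it against every remaining column (L: 11>7, R: 10>8).
Among the remaining strategies, none is strictly dominated by another pure strategy of the same player, so the elimination stops.
Surviving strategies — Country A: {A, B}; Country B: {L, R}.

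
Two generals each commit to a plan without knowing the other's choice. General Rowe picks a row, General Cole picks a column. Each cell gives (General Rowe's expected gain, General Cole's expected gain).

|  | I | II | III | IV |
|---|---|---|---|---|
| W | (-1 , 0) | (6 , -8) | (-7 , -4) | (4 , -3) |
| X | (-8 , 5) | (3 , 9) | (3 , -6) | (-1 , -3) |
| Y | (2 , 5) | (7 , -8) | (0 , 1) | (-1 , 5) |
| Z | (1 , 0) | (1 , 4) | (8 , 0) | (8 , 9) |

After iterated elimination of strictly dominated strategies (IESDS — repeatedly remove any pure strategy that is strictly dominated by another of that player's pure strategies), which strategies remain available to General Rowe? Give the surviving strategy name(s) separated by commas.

Y, Z

General Cole's strategy III is strictly dominated by IV (W: -3>-4, X: -3>-6, Y: 5>1, Z: 9>0) and is removed.
Row X is eliminated: W beats it against every remaining column (I: -1>-8, II: 6>3, IV: 4>-1).
General Cole's strategy II is strictly dominated by IV (W: -3>-8, Y: 5>-8, Z: 9>4) and is removed.
For General Rowe, Z strictly dominates W on the remaining columns (I: 1>-1, IV: 8>4); eliminate W.
Among the remaining strategies, none is strictly dominated by another pure strategy of the same player, so the elimination stops.
Surviving strategies — General Rowe: {Y, Z}; General Cole: {I, IV}.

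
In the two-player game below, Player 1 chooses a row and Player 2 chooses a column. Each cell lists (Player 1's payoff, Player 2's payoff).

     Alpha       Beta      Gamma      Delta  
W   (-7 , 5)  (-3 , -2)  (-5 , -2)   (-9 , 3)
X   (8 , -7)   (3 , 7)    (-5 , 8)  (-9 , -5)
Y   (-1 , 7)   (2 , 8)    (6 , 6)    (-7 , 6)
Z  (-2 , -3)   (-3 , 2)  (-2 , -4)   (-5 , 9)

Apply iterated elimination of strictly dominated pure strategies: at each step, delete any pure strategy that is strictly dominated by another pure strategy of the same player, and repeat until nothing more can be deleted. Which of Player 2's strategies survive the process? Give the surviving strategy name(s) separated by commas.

Beta, Gamma, Delta

Player 1's strategy W is strictly dominated by Y (Alpha: -1>-7, Beta: 2>-3, Gamma: 6>-5, Delta: -7>-9) and is removed.
Player 2's strategy Alpha is strictly dominated by Beta (X: 7>-7, Y: 8>7, Z: 2>-3) and is removed.
Among the remaining strategies, none is strictly dominated by another pure strategy of the same player, so the elimination stops.
Surviving strategies — Player 1: {X, Y, Z}; Player 2: {Beta, Gamma, Delta}.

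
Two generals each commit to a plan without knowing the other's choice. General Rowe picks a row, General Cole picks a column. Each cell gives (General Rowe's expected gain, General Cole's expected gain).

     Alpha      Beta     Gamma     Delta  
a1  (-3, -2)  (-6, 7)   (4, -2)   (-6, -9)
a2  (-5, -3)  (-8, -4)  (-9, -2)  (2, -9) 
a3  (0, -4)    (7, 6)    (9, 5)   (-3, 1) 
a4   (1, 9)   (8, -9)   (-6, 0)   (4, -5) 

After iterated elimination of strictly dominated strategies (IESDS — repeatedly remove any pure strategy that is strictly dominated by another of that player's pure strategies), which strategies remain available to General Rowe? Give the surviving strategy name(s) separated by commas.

Row a1 is eliminated: a3 beats it against every remaining column (Alpha: 0>-3, Beta: 7>-6, Gamma: 9>4, Delta: -3>-6).
Row a2 is eliminated: a4 beats it against every remaining column (Alpha: 1>-5, Beta: 8>-8, Gamma: -6>-9, Delta: 4>2).
Column Delta is eliminated: Gamma beats it against every remaining row (a3: 5>1, a4: 0>-5).
Among the remaining strategies, none is strictly dominated by another pure strategy of the same player, so the elimination stops.
Surviving strategies — General Rowe: {a3, a4}; General Cole: {Alpha, Beta, Gamma}.

a3, a4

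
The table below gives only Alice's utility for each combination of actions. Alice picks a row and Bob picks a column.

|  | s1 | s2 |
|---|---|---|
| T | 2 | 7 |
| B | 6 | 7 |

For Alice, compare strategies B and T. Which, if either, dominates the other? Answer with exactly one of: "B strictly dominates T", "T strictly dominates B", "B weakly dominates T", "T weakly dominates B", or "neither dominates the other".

Compare B to T across every action of Bob: s1: 6>2, s2: 7=7.
B is at least as good everywhere and strictly better somewhere (tied only at s2), so B weakly but not strictly dominates T.

B weakly dominates T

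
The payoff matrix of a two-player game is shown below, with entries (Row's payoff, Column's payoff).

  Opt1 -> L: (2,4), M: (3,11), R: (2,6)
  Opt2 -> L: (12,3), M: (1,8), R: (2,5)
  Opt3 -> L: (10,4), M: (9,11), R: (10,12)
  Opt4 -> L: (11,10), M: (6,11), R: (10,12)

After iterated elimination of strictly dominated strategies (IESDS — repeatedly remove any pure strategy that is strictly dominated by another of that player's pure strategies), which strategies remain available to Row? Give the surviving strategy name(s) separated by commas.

For Row, Opt3 strictly dominates Opt1 on the remaining columns (L: 10>2, M: 9>3, R: 10>2); eliminate Opt1.
Column's strategy L is strictly dominated by M (Opt2: 8>3, Opt3: 11>4, Opt4: 11>10) and is removed.
Row's strategy Opt2 is strictly dominated by Opt3 (M: 9>1, R: 10>2) and is removed.
Column's strategy M is strictly dominated by R (Opt3: 12>11, Opt4: 12>11) and is removed.
Among the remaining strategies, none is strictly dominated by another pure strategy of the same player, so the elimination stops.
Surviving strategies — Row: {Opt3, Opt4}; Column: {R}.

Opt3, Opt4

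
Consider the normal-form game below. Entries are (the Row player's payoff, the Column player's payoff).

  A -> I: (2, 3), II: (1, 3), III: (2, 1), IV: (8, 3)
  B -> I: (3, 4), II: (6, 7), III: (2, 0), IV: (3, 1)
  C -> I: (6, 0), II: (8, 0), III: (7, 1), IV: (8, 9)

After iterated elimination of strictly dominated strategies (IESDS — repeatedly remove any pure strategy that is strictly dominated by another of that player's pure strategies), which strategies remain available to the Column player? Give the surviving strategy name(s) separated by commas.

Row B is eliminated: C beats it against every remaining column (I: 6>3, II: 8>6, III: 7>2, IV: 8>3).
The Column player's strategy III is strictly dominated by IV (A: 3>1, C: 9>1) and is removed.
Among the remaining strategies, none is strictly dominated by another pure strategy of the same player, so the elimination stops.
Surviving strategies — the Row player: {A, C}; the Column player: {I, II, IV}.

I, II, IV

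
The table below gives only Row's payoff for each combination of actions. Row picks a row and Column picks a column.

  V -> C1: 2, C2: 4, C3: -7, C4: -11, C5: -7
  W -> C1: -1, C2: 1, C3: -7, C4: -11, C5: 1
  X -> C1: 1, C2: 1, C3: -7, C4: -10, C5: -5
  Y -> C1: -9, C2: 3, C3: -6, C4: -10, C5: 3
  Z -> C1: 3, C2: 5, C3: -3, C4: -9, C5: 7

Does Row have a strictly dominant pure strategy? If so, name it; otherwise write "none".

Z vs V: C1: 3>2, C2: 5>4, C3: -3>-7, C4: -9>-11, C5: 7>-7.
Z vs W: C1: 3>-1, C2: 5>1, C3: -3>-7, C4: -9>-11, C5: 7>1.
Z vs X: C1: 3>1, C2: 5>1, C3: -3>-7, C4: -9>-10, C5: 7>-5.
Z vs Y: C1: 3>-9, C2: 5>3, C3: -3>-6, C4: -9>-10, C5: 7>3.
Z strictly beats every other strategy against every opponent action, so it is strictly dominant.

Z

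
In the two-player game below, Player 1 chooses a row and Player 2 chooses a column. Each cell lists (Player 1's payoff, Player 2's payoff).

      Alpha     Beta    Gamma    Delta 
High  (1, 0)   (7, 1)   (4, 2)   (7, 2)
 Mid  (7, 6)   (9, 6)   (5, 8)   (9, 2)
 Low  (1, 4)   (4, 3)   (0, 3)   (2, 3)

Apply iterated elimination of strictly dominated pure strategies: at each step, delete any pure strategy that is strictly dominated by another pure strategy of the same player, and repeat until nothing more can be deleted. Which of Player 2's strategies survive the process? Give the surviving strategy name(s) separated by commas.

Player 1's strategy High is strictly dominated by Mid (Alpha: 7>1, Beta: 9>7, Gamma: 5>4, Delta: 9>7) and is removed.
Row Low is eliminated: Mid beats it against every remaining column (Alpha: 7>1, Beta: 9>4, Gamma: 5>0, Delta: 9>2).
Player 2's strategy Alpha is strictly dominated by Gamma (Mid: 8>6) and is removed.
Column Beta is eliminated: Gamma beats it against every remaining row (Mid: 8>6).
Player 2's strategy Delta is strictly dominated by Gamma (Mid: 8>2) and is removed.
Among the remaining strategies, none is strictly dominated by another pure strategy of the same player, so the elimination stops.
Surviving strategies — Player 1: {Mid}; Player 2: {Gamma}.

Gamma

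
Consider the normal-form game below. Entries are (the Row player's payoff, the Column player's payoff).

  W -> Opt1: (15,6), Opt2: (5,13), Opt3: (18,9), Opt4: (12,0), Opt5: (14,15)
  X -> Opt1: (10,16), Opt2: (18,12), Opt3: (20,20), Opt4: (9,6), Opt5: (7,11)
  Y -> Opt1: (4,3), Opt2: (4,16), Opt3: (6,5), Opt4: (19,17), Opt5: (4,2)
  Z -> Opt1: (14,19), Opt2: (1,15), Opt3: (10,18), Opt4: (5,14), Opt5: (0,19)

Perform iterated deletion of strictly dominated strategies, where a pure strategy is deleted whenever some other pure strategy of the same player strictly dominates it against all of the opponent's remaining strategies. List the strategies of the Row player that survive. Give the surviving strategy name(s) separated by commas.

W, X, Y

For the Row player, W strictly dominates Z on the remaining columns (Opt1: 15>14, Opt2: 5>1, Opt3: 18>10, Opt4: 12>5, Opt5: 14>0); eliminate Z.
The Column player's strategy Opt1 is strictly dominated by Opt3 (W: 9>6, X: 20>16, Y: 5>3) and is removed.
Among the remaining strategies, none is strictly dominated by another pure strategy of the same player, so the elimination stops.
Surviving strategies — the Row player: {W, X, Y}; the Column player: {Opt2, Opt3, Opt4, Opt5}.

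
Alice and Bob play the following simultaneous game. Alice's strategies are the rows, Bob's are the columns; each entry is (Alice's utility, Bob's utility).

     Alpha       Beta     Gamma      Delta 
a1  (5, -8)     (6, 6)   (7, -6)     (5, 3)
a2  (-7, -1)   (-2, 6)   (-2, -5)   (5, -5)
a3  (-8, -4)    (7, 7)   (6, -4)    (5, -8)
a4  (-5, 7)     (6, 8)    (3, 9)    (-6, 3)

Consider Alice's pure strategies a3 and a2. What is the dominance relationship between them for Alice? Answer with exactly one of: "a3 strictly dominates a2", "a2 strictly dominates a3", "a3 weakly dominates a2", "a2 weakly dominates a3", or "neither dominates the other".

neither dominates the other

Compare a3 to a2 across every action of Bob: Alpha: -8<-7, Beta: 7>-2, Gamma: 6>-2, Delta: 5=5.
a3 does better at Beta, Gamma but worse at Alpha; neither strategy dominates the other.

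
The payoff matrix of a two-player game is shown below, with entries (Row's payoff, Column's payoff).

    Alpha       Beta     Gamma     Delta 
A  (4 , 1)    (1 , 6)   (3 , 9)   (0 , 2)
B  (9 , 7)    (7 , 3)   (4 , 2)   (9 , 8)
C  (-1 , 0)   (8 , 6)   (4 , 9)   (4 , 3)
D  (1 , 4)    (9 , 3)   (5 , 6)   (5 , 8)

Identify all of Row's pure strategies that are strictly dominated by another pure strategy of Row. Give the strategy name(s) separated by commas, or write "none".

A, C

A is strictly dominated by B (Alpha: 9>4, Beta: 7>1, Gamma: 4>3, Delta: 9>0).
Nothing dominates B: A at Alpha (9>4); C at Alpha (9>-1); D at Alpha (9>1).
D strictly dominates C — Alpha: 1>-1, Beta: 9>8, Gamma: 5>4, Delta: 5>4.
D is not dominated — it holds its own against A at Beta (9>1); B at Beta (9>7); C at Alpha (1>-1).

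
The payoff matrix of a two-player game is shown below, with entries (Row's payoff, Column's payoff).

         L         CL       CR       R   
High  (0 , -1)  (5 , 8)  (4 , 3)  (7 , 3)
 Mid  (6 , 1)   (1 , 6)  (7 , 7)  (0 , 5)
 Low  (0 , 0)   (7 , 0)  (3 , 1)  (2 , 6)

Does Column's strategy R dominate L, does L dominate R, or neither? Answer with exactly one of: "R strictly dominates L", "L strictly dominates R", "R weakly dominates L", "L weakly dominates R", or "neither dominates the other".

R's payoffs vs L's, by Row's action — High: 3>-1, Mid: 5>1, Low: 6>0.
Every comparison favours R, so R strictly dominates L.

R strictly dominates L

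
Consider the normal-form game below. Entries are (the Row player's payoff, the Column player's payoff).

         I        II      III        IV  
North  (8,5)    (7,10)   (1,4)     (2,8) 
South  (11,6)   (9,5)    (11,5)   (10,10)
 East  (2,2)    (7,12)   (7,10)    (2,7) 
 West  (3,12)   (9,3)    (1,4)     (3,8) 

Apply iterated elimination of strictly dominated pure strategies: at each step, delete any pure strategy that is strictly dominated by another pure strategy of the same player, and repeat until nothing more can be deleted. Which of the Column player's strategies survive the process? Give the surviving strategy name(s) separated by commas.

IV

The Row player's strategy North is strictly dominated by South (I: 11>8, II: 9>7, III: 11>1, IV: 10>2) and is removed.
The Row player's strategy East is strictly dominated by South (I: 11>2, II: 9>7, III: 11>7, IV: 10>2) and is removed.
The Column player's strategy II is strictly dominated by I (South: 6>5, West: 12>3) and is removed.
Row West is eliminated: South beats it against every remaining column (I: 11>3, III: 11>1, IV: 10>3).
The Column player's strategy I is strictly dominated by IV (South: 10>6) and is removed.
For the Column player, IV strictly dominates III on the remaining rows (South: 10>5); eliminate III.
Among the remaining strategies, none is strictly dominated by another pure strategy of the same player, so the elimination stops.
Surviving strategies — the Row player: {South}; the Column player: {IV}.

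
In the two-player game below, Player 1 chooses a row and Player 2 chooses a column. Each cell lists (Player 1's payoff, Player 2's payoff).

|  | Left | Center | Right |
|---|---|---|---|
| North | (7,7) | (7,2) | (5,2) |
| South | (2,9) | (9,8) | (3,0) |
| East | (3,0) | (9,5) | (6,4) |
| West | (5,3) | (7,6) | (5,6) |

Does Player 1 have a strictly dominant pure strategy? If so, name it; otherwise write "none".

none

North fails to dominate South at Center (7<9).
South fails to dominate North at Left (2<7).
East fails to dominate North at Left (3<7).
West fails to dominate North at Left (5<7).
No single strategy dominates all the others.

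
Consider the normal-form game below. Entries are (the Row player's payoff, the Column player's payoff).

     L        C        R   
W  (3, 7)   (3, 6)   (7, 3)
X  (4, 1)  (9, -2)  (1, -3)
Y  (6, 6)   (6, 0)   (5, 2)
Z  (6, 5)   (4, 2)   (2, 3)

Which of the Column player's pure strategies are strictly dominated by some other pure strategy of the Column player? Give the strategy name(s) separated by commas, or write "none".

L is not dominated — it holds its own against C at W (7>6); R at W (7>3).
C: dominated, since L does at least as well everywhere (W: 7>6, X: 1>-2, Y: 6>0, Z: 5>2).
R is strictly dominated by L (W: 7>3, X: 1>-3, Y: 6>2, Z: 5>3).

C, R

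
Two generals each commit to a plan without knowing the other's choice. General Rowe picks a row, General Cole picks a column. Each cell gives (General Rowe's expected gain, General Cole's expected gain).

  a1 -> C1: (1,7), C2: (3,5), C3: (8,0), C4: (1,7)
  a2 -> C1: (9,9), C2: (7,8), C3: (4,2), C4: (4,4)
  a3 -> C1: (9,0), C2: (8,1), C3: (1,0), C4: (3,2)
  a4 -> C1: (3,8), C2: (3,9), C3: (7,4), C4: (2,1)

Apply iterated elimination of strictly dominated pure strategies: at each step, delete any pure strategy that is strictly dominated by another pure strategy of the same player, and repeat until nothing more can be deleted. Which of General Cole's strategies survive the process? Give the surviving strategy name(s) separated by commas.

For General Cole, C2 strictly dominates C3 on the remaining rows (a1: 5>0, a2: 8>2, a3: 1>0, a4: 9>4); eliminate C3.
For General Rowe, a2 strictly dominates a1 on the remaining columns (C1: 9>1, C2: 7>3, C4: 4>1); eliminate a1.
Row a4 is eliminated: a2 beats it against every remaining column (C1: 9>3, C2: 7>3, C4: 4>2).
Among the remaining strategies, none is strictly dominated by another pure strategy of the same player, so the elimination stops.
Surviving strategies — General Rowe: {a2, a3}; General Cole: {C1, C2, C4}.

C1, C2, C4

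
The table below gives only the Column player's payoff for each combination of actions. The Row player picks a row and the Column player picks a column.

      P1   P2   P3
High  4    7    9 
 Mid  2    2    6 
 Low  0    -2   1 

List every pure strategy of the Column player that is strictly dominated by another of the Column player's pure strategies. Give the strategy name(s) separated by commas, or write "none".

P3 strictly dominates P1 — High: 9>4, Mid: 6>2, Low: 1>0.
P3 strictly dominates P2 — High: 9>7, Mid: 6>2, Low: 1>-2.
P3 is not dominated — it holds its own against P1 at High (9>4); P2 at High (9>7).

P1, P2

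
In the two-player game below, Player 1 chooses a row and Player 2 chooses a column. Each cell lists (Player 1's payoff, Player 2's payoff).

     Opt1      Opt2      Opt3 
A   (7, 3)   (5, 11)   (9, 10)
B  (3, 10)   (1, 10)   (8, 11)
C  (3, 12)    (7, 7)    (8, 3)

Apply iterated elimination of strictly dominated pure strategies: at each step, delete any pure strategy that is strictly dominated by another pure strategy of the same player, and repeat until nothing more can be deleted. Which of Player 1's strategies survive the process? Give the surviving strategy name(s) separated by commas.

For Player 1, A strictly dominates B on the remaining columns (Opt1: 7>3, Opt2: 5>1, Opt3: 9>8); eliminate B.
Player 2's strategy Opt3 is strictly dominated by Opt2 (A: 11>10, C: 7>3) and is removed.
Among the remaining strategies, none is strictly dominated by another pure strategy of the same player, so the elimination stops.
Surviving strategies — Player 1: {A, C}; Player 2: {Opt1, Opt2}.

A, C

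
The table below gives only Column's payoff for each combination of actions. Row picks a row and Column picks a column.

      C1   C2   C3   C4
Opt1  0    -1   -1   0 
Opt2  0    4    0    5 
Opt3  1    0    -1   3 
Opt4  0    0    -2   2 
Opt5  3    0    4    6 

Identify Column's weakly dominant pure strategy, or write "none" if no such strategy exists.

C4

C4 vs C1: Opt1: 0=0, Opt2: 5>0, Opt3: 3>1, Opt4: 2>0, Opt5: 6>3.
C4 vs C2: Opt1: 0>-1, Opt2: 5>4, Opt3: 3>0, Opt4: 2>0, Opt5: 6>0.
C4 vs C3: Opt1: 0>-1, Opt2: 5>0, Opt3: 3>-1, Opt4: 2>-2, Opt5: 6>4.
C4 is at least as good as every other strategy against every opponent action, so it is weakly dominant.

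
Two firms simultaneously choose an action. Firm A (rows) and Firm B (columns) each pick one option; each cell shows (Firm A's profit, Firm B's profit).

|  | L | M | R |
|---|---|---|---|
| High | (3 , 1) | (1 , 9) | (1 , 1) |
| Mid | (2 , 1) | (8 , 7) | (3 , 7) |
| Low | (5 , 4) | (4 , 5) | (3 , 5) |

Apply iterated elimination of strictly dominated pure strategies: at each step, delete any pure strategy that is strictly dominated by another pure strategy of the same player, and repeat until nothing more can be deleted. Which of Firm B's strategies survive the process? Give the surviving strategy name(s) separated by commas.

Firm A's strategy High is strictly dominated by Low (L: 5>3, M: 4>1, R: 3>1) and is removed.
For Firm B, M strictly dominates L on the remaining rows (Mid: 7>1, Low: 5>4); eliminate L.
Among the remaining strategies, none is strictly dominated by another pure strategy of the same player, so the elimination stops.
Surviving strategies — Firm A: {Mid, Low}; Firm B: {M, R}.

M, R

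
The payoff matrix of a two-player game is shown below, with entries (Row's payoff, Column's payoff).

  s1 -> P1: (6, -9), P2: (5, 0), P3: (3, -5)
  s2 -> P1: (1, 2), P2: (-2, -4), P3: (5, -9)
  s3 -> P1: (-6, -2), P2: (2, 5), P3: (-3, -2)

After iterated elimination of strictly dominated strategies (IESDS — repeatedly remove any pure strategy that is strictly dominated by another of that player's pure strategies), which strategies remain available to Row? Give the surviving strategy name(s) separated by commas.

Row s3 is eliminated: s1 beats it against every remaining column (P1: 6>-6, P2: 5>2, P3: 3>-3).
For Column, P2 strictly dominates P3 on the remaining rows (s1: 0>-5, s2: -4>-9); eliminate P3.
Row s2 is eliminated: s1 beats it against every remaining column (P1: 6>1, P2: 5>-2).
Column's strategy P1 is strictly dominated by P2 (s1: 0>-9) and is removed.
Among the remaining strategies, none is strictly dominated by another pure strategy of the same player, so the elimination stops.
Surviving strategies — Row: {s1}; Column: {P2}.

s1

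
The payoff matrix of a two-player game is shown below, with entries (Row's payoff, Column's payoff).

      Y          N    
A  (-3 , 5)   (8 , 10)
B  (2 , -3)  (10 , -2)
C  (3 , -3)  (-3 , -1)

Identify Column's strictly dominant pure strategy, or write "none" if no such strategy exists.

N vs Y: A: 10>5, B: -2>-3, C: -1>-3.
N strictly beats every other strategy against every opponent action, so it is strictly dominant.

N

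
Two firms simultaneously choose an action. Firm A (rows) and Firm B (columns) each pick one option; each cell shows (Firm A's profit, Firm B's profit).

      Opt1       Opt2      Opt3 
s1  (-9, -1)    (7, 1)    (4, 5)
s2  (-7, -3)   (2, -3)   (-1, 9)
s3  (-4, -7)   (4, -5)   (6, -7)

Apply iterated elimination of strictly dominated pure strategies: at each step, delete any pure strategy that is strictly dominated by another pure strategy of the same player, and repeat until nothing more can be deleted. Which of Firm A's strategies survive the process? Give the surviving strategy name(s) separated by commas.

Firm A's strategy s2 is strictly dominated by s3 (Opt1: -4>-7, Opt2: 4>2, Opt3: 6>-1) and is removed.
For Firm B, Opt2 strictly dominates Opt1 on the remaining rows (s1: 1>-1, s3: -5>-7); eliminate Opt1.
Among the remaining strategies, none is strictly dominated by another pure strategy of the same player, so the elimination stops.
Surviving strategies — Firm A: {s1, s3}; Firm B: {Opt2, Opt3}.

s1, s3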